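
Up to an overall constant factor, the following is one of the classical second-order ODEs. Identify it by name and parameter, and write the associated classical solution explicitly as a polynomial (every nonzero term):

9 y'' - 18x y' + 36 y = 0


All three coefficients share the factor 9; dividing through by 9 gives  y'' - 2x y' + 4 y = 0.
This matches the Hermite equation y'' - 2x y' + 2n y = 0 with 2n = 4, so n = 2; the polynomial solution is H_2(x).
With y = sum_k a_k x^k, matching x^k gives (k+2)(k+1) a_{k+2} = 2(k - n) a_k = 2(k - 2) a_k. The right side vanishes at k = 2, so the series with the parity of 2 terminates at degree 2.
Standard normalization: leading coefficient of H_n is 2^n, so a_2 = 2^2 = 4. Work downward with a_k = (k+1)(k+2) a_{k+2} / (2(k - n)):
  a_0 = (1)(2)(4) / (2(0 - 2)) = 8/(-4) = -2
Hence H_2(x) = 4 x^2 - 2.

H_2(x); series = 4 x^2 - 2


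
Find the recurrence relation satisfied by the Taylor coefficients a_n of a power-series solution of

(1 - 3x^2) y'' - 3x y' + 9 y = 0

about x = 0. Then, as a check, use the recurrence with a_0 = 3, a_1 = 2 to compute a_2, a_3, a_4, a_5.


Substitute y = sum_n a_n x^n.
(1 - 3 x^2) y'' contributes (n+2)(n+1) a_{n+2} - 3 n(n-1) a_n at x^n.
-3 x y'(x) contributes -3 n a_n at x^n.
9 y(x) contributes 9 a_n at x^n.
Matching x^n: (n+2)(n+1) a_{n+2} + (-3 n(n-1) - 3 n + 9) a_n = 0.
Thus a_{n+2} = (3 n(n-1) + 3 n - 9) / ((n+1)(n+2)) * a_n.

Check with a_0 = 3, a_1 = 2 (apply the recurrence for n = 0, 1, 2, 3): a_0 = 3, a_1 = 2, a_2 = -27/2, a_3 = -2, a_4 = -27/8, a_5 = -9/5.

a_(n+2) = (3 n(n-1) + 3 n - 9) / ((n+1)(n+2)) * a_n; check: a_0 = 3, a_1 = 2, a_2 = -27/2, a_3 = -2, a_4 = -27/8, a_5 = -9/5


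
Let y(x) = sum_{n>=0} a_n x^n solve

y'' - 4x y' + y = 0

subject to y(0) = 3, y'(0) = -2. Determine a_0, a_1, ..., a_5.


Ansatz: y(x) = sum_{n>=0} a_n x^n, so y'(x) = sum_{n>=1} n a_n x^(n-1) and y''(x) = sum_{n>=2} n(n-1) a_n x^(n-2).
Substitute into P(x) y'' + Q(x) y' + R(x) y = 0 with P(x) = 1, Q(x) = -4x, R(x) = 1, and match powers of x.
Initial conditions: a_0 = 3, a_1 = -2.
Setting the coefficient of each power of x to zero and solving order by order (substituting the coefficients already found):
  x^0: 2 a_2 + a_0 = 0  ->  2 a_2 = -a_0 = -3  ->  a_2 = -3/2
  x^1: 6 a_3 - 3 a_1 = 0  ->  6 a_3 = 3 a_1 = -6  ->  a_3 = -1
  x^2: 12 a_4 - 7 a_2 = 0  ->  12 a_4 = 7 a_2 = -21/2  ->  a_4 = -7/8
  x^3: 20 a_5 - 11 a_3 = 0  ->  20 a_5 = 11 a_3 = -11  ->  a_5 = -11/20
Truncated series: y(x) = 3 - 2 x - (3/2) x^2 - x^3 - (7/8) x^4 - (11/20) x^5 + O(x^6).

a_0 = 3; a_1 = -2; a_2 = -3/2; a_3 = -1; a_4 = -7/8; a_5 = -11/20


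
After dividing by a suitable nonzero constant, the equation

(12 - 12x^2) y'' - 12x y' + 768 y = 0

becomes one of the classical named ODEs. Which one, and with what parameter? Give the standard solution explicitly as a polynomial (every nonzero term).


All three coefficients share the factor 12; dividing through by 12 gives  (1 - x^2) y'' - x y' + 64 y = 0.
This matches the Chebyshev equation (1 - x^2) y'' - x y' + n^2 y = 0 (note the -x y' term, not -2x y') with n^2 = 64, so n = 8; the polynomial solution is T_8(x).
With y = sum_k a_k x^k, matching x^k gives (k+2)(k+1) a_{k+2} = (k^2 - n^2) a_k = (k - 8)(k + 8) a_k. The right side vanishes at k = 8, so the series with the parity of 8 terminates at degree 8.
Standard normalization: leading coefficient of T_n is 2^(n-1), so a_8 = 2^7 = 128. Work downward with a_k = (k+1)(k+2) a_{k+2} / ((k - 8)(k + 8)):
  a_6 = (7)(8)(128) / ((6 - 8)(6 + 8)) = 7168/(-28) = -256
  a_4 = (5)(6)(-256) / ((4 - 8)(4 + 8)) = -7680/(-48) = 160
  a_2 = (3)(4)(160) / ((2 - 8)(2 + 8)) = 1920/(-60) = -32
  a_0 = (1)(2)(-32) / ((0 - 8)(0 + 8)) = -64/(-64) = 1
Hence T_8(x) = 128 x^8 - 256 x^6 + 160 x^4 - 32 x^2 + 1.

T_8(x); series = 128 x^8 - 256 x^6 + 160 x^4 - 32 x^2 + 1


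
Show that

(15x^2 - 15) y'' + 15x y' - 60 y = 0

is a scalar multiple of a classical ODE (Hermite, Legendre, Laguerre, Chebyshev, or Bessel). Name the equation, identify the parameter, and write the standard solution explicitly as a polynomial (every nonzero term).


All three coefficients share the factor -15; dividing through by -15 gives  (1 - x^2) y'' - x y' + 4 y = 0.
This matches the Chebyshev equation (1 - x^2) y'' - x y' + n^2 y = 0 (note the -x y' term, not -2x y') with n^2 = 4, so n = 2; the polynomial solution is T_2(x).
With y = sum_k a_k x^k, matching x^k gives (k+2)(k+1) a_{k+2} = (k^2 - n^2) a_k = (k - 2)(k + 2) a_k. The right side vanishes at k = 2, so the series with the parity of 2 terminates at degree 2.
Standard normalization: leading coefficient of T_n is 2^(n-1), so a_2 = 2^1 = 2. Work downward with a_k = (k+1)(k+2) a_{k+2} / ((k - 2)(k + 2)):
  a_0 = (1)(2)(2) / ((0 - 2)(0 + 2)) = 4/(-4) = -1
Hence T_2(x) = 2 x^2 - 1.

T_2(x); series = 2 x^2 - 1


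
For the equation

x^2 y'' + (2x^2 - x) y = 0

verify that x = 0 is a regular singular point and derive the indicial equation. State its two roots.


Divide by x^2 to reach normal form y'' + P_1(x) y' + P_2(x) y = 0 with P_1(x) = 0 and P_2(x) = 2 - 1/x.
x = 0 is a singular point because the y-coefficient 2 - 1/x has a pole at x = 0.
It is a regular singular point because x P_1(x) = p(x) = 0 and x^2 P_2(x) = q(x) = 2x^2 - x are polynomials, hence analytic at x = 0.
p(0) = 0,  q(0) = 0.
Indicial equation: r(r-1) + p(0) r + q(0) = 0, i.e. r^2 + (p(0) - 1) r + q(0) = 0, i.e. r^2 - 1 r = 0.
Discriminant: (-1)^2 - 4(0) = 1, so r = (1 ± 1)/2.
Solving: r_1 = 1, r_2 = 0.

indicial: r^2 - 1 r = 0; roots r_1 = 1, r_2 = 0


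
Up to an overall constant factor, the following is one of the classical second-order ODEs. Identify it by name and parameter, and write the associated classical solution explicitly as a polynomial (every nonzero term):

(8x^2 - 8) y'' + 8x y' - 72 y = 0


All three coefficients share the factor -8; dividing through by -8 gives  (1 - x^2) y'' - x y' + 9 y = 0.
This matches the Chebyshev equation (1 - x^2) y'' - x y' + n^2 y = 0 (note the -x y' term, not -2x y') with n^2 = 9, so n = 3; the polynomial solution is T_3(x).
With y = sum_k a_k x^k, matching x^k gives (k+2)(k+1) a_{k+2} = (k^2 - n^2) a_k = (k - 3)(k + 3) a_k. The right side vanishes at k = 3, so the series with the parity of 3 terminates at degree 3.
Standard normalization: leading coefficient of T_n is 2^(n-1), so a_3 = 2^2 = 4. Work downward with a_k = (k+1)(k+2) a_{k+2} / ((k - 3)(k + 3)):
  a_1 = (2)(3)(4) / ((1 - 3)(1 + 3)) = 24/(-8) = -3
Hence T_3(x) = 4 x^3 - 3 x.

T_3(x); series = 4 x^3 - 3 x


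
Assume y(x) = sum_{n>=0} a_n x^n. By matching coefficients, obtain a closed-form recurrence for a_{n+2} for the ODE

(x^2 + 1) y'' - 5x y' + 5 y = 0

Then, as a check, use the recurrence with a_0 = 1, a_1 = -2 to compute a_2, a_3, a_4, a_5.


Substitute y = sum_n a_n x^n.
(1 + 1 x^2) y'' contributes (n+2)(n+1) a_{n+2} + n(n-1) a_n at x^n.
-5 x y'(x) contributes -5 n a_n at x^n.
5 y(x) contributes 5 a_n at x^n.
Matching x^n: (n+2)(n+1) a_{n+2} + (n(n-1) - 5 n + 5) a_n = 0.
Thus a_{n+2} = (-n(n-1) + 5 n - 5) / ((n+1)(n+2)) * a_n.

Check with a_0 = 1, a_1 = -2 (apply the recurrence for n = 0, 1, 2, 3): a_0 = 1, a_1 = -2, a_2 = -5/2, a_3 = 0, a_4 = -5/8, a_5 = 0.

a_(n+2) = (-n(n-1) + 5 n - 5) / ((n+1)(n+2)) * a_n; check: a_0 = 1, a_1 = -2, a_2 = -5/2, a_3 = 0, a_4 = -5/8, a_5 = 0


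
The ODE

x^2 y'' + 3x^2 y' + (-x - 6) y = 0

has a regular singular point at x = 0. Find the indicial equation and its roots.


Divide by x^2 to reach normal form y'' + P_1(x) y' + P_2(x) y = 0 with P_1(x) = 3 and P_2(x) = -1/x - 6/x^2.
x = 0 is a singular point because the y-coefficient -1/x - 6/x^2 has a pole at x = 0.
It is a regular singular point because x P_1(x) = p(x) = 3x and x^2 P_2(x) = q(x) = -x - 6 are polynomials, hence analytic at x = 0.
p(0) = 0,  q(0) = -6.
Indicial equation: r(r-1) + p(0) r + q(0) = 0, i.e. r^2 + (p(0) - 1) r + q(0) = 0, i.e. r^2 - 1 r - 6 = 0.
Discriminant: (-1)^2 - 4(-6) = 25, so r = (1 ± 5)/2.
Solving: r_1 = 3, r_2 = -2.

indicial: r^2 - 1 r - 6 = 0; roots r_1 = 3, r_2 = -2


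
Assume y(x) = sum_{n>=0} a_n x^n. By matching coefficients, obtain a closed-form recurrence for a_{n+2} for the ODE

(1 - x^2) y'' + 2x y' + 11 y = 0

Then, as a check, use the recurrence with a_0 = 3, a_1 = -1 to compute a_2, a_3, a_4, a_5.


Substitute y = sum_n a_n x^n.
(1 - 1 x^2) y'' contributes (n+2)(n+1) a_{n+2} - n(n-1) a_n at x^n.
2 x y'(x) contributes 2 n a_n at x^n.
11 y(x) contributes 11 a_n at x^n.
Matching x^n: (n+2)(n+1) a_{n+2} + (-n(n-1) + 2 n + 11) a_n = 0.
Thus a_{n+2} = (n(n-1) - 2 n - 11) / ((n+1)(n+2)) * a_n.

Check with a_0 = 3, a_1 = -1 (apply the recurrence for n = 0, 1, 2, 3): a_0 = 3, a_1 = -1, a_2 = -33/2, a_3 = 13/6, a_4 = 143/8, a_5 = -143/120.

a_(n+2) = (n(n-1) - 2 n - 11) / ((n+1)(n+2)) * a_n; check: a_0 = 3, a_1 = -1, a_2 = -33/2, a_3 = 13/6, a_4 = 143/8, a_5 = -143/120


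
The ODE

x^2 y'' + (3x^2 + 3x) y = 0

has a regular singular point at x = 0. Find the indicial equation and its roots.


Divide by x^2 to reach normal form y'' + P_1(x) y' + P_2(x) y = 0 with P_1(x) = 0 and P_2(x) = 3 + 3/x.
x = 0 is a singular point because the y-coefficient 3 + 3/x has a pole at x = 0.
It is a regular singular point because x P_1(x) = p(x) = 0 and x^2 P_2(x) = q(x) = 3x^2 + 3x are polynomials, hence analytic at x = 0.
p(0) = 0,  q(0) = 0.
Indicial equation: r(r-1) + p(0) r + q(0) = 0, i.e. r^2 + (p(0) - 1) r + q(0) = 0, i.e. r^2 - 1 r = 0.
Discriminant: (-1)^2 - 4(0) = 1, so r = (1 ± 1)/2.
Solving: r_1 = 1, r_2 = 0.

indicial: r^2 - 1 r = 0; roots r_1 = 1, r_2 = 0


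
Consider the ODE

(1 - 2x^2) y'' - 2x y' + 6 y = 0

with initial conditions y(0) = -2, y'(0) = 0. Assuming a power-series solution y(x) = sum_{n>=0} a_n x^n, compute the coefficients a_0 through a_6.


Ansatz: y(x) = sum_{n>=0} a_n x^n, so y'(x) = sum_{n>=1} n a_n x^(n-1) and y''(x) = sum_{n>=2} n(n-1) a_n x^(n-2).
Substitute into P(x) y'' + Q(x) y' + R(x) y = 0 with P(x) = 1 - 2x^2, Q(x) = -2x, R(x) = 6, and match powers of x.
Initial conditions: a_0 = -2, a_1 = 0.
Setting the coefficient of each power of x to zero and solving order by order (substituting the coefficients already found):
  x^0: 2 a_2 + 6 a_0 = 0  ->  2 a_2 = -6 a_0 = 12  ->  a_2 = 6
  x^1: 6 a_3 + 4 a_1 = 0  ->  6 a_3 = -4 a_1 = 0  ->  a_3 = 0
  x^2: 12 a_4 - 2 a_2 = 0  ->  12 a_4 = 2 a_2 = 12  ->  a_4 = 1
  x^3: 20 a_5 - 12 a_3 = 0  ->  20 a_5 = 12 a_3 = 0  ->  a_5 = 0
  x^4: 30 a_6 - 26 a_4 = 0  ->  30 a_6 = 26 a_4 = 26  ->  a_6 = 13/15
Truncated series: y(x) = -2 + 6 x^2 + x^4 + (13/15) x^6 + O(x^7).

a_0 = -2; a_1 = 0; a_2 = 6; a_3 = 0; a_4 = 1; a_5 = 0; a_6 = 13/15


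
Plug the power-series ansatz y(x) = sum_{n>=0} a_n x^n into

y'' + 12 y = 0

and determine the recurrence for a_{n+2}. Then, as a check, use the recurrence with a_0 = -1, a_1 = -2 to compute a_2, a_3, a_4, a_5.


Substitute y = sum_n a_n x^n into y'' + (const) y = 0.
y''(x) = sum_{n>=0} (n+2)(n+1) a_{n+2} x^n.
The ODE becomes sum_n [(n+2)(n+1) a_{n+2} + 12 a_n] x^n = 0.
Setting each coefficient to zero gives the recurrence:
  (n+2)(n+1) a_{n+2} + 12 a_n = 0,
  a_{n+2} = -12 / ((n+1)(n+2)) a_n.

Check with a_0 = -1, a_1 = -2 (apply the recurrence for n = 0, 1, 2, 3): a_0 = -1, a_1 = -2, a_2 = 6, a_3 = 4, a_4 = -6, a_5 = -12/5.

a_{n+2} = -12/((n+1)(n+2)) * a_n; check: a_0 = -1, a_1 = -2, a_2 = 6, a_3 = 4, a_4 = -6, a_5 = -12/5


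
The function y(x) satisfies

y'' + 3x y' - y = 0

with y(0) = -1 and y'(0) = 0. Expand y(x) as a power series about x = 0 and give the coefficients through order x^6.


Ansatz: y(x) = sum_{n>=0} a_n x^n, so y'(x) = sum_{n>=1} n a_n x^(n-1) and y''(x) = sum_{n>=2} n(n-1) a_n x^(n-2).
Substitute into P(x) y'' + Q(x) y' + R(x) y = 0 with P(x) = 1, Q(x) = 3x, R(x) = -1, and match powers of x.
Initial conditions: a_0 = -1, a_1 = 0.
Setting the coefficient of each power of x to zero and solving order by order (substituting the coefficients already found):
  x^0: 2 a_2 - a_0 = 0  ->  2 a_2 = a_0 = -1  ->  a_2 = -1/2
  x^1: 6 a_3 + 2 a_1 = 0  ->  6 a_3 = -2 a_1 = 0  ->  a_3 = 0
  x^2: 12 a_4 + 5 a_2 = 0  ->  12 a_4 = -5 a_2 = 5/2  ->  a_4 = 5/24
  x^3: 20 a_5 + 8 a_3 = 0  ->  20 a_5 = -8 a_3 = 0  ->  a_5 = 0
  x^4: 30 a_6 + 11 a_4 = 0  ->  30 a_6 = -11 a_4 = -55/24  ->  a_6 = -11/144
Truncated series: y(x) = -1 - (1/2) x^2 + (5/24) x^4 - (11/144) x^6 + O(x^7).

a_0 = -1; a_1 = 0; a_2 = -1/2; a_3 = 0; a_4 = 5/24; a_5 = 0; a_6 = -11/144


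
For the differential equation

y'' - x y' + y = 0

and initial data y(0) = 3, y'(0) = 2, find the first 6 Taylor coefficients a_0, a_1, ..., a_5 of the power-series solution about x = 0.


Ansatz: y(x) = sum_{n>=0} a_n x^n, so y'(x) = sum_{n>=1} n a_n x^(n-1) and y''(x) = sum_{n>=2} n(n-1) a_n x^(n-2).
Substitute into P(x) y'' + Q(x) y' + R(x) y = 0 with P(x) = 1, Q(x) = -x, R(x) = 1, and match powers of x.
Initial conditions: a_0 = 3, a_1 = 2.
Setting the coefficient of each power of x to zero and solving order by order (substituting the coefficients already found):
  x^0: 2 a_2 + a_0 = 0  ->  2 a_2 = -a_0 = -3  ->  a_2 = -3/2
  x^1: 6 a_3 = 0  ->  a_3 = 0
  x^2: 12 a_4 - a_2 = 0  ->  12 a_4 = a_2 = -3/2  ->  a_4 = -1/8
  x^3: 20 a_5 - 2 a_3 = 0  ->  20 a_5 = 2 a_3 = 0  ->  a_5 = 0
Truncated series: y(x) = 3 + 2 x - (3/2) x^2 - (1/8) x^4 + O(x^6).

a_0 = 3; a_1 = 2; a_2 = -3/2; a_3 = 0; a_4 = -1/8; a_5 = 0


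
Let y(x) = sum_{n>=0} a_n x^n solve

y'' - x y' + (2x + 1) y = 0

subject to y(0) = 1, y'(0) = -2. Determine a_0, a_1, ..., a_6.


Ansatz: y(x) = sum_{n>=0} a_n x^n, so y'(x) = sum_{n>=1} n a_n x^(n-1) and y''(x) = sum_{n>=2} n(n-1) a_n x^(n-2).
Substitute into P(x) y'' + Q(x) y' + R(x) y = 0 with P(x) = 1, Q(x) = -x, R(x) = 2x + 1, and match powers of x.
Initial conditions: a_0 = 1, a_1 = -2.
Setting the coefficient of each power of x to zero and solving order by order (substituting the coefficients already found):
  x^0: 2 a_2 + a_0 = 0  ->  2 a_2 = -a_0 = -1  ->  a_2 = -1/2
  x^1: 6 a_3 + 2 a_0 = 0  ->  6 a_3 = -2 a_0 = -2  ->  a_3 = -1/3
  x^2: 12 a_4 - a_2 + 2 a_1 = 0  ->  12 a_4 = a_2 - 2 a_1 = 7/2  ->  a_4 = 7/24
  x^3: 20 a_5 - 2 a_3 + 2 a_2 = 0  ->  20 a_5 = 2 a_3 - 2 a_2 = 1/3  ->  a_5 = 1/60
  x^4: 30 a_6 - 3 a_4 + 2 a_3 = 0  ->  30 a_6 = 3 a_4 - 2 a_3 = 37/24  ->  a_6 = 37/720
Truncated series: y(x) = 1 - 2 x - (1/2) x^2 - (1/3) x^3 + (7/24) x^4 + (1/60) x^5 + (37/720) x^6 + O(x^7).

a_0 = 1; a_1 = -2; a_2 = -1/2; a_3 = -1/3; a_4 = 7/24; a_5 = 1/60; a_6 = 37/720


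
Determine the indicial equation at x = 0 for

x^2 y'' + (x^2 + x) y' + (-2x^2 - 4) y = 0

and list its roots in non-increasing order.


Divide by x^2 to reach normal form y'' + P_1(x) y' + P_2(x) y = 0 with P_1(x) = 1 + 1/x and P_2(x) = -2 - 4/x^2.
x = 0 is a singular point because the y'-coefficient 1 + 1/x has a pole at x = 0 and the y-coefficient -2 - 4/x^2 has a pole at x = 0.
It is a regular singular point because x P_1(x) = p(x) = x + 1 and x^2 P_2(x) = q(x) = -2x^2 - 4 are polynomials, hence analytic at x = 0.
p(0) = 1,  q(0) = -4.
Indicial equation: r(r-1) + p(0) r + q(0) = 0, i.e. r^2 + (p(0) - 1) r + q(0) = 0, i.e. r^2 - 4 = 0.
Discriminant: (0)^2 - 4(-4) = 16, so r = (0 ± 4)/2.
Solving: r_1 = 2, r_2 = -2.

indicial: r^2 - 4 = 0; roots r_1 = 2, r_2 = -2


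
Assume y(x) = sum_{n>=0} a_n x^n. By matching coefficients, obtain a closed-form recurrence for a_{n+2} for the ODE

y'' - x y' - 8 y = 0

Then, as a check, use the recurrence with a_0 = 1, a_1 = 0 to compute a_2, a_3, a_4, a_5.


Substitute y = sum_n a_n x^n.
y''(x) has coefficient (n+2)(n+1) a_{n+2} at x^n;
-x y'(x) has coefficient -n a_n at x^n (shift);
-8 y(x) has coefficient -8 a_n at x^n.
Matching x^n: (n+2)(n+1) a_{n+2} + (-n - 8) a_n = 0.
Thus a_{n+2} = (n + 8) / ((n+1)(n+2)) * a_n.

Check with a_0 = 1, a_1 = 0 (apply the recurrence for n = 0, 1, 2, 3): a_0 = 1, a_1 = 0, a_2 = 4, a_3 = 0, a_4 = 10/3, a_5 = 0.

a_(n+2) = (n + 8) / ((n+1)(n+2)) * a_n; check: a_0 = 1, a_1 = 0, a_2 = 4, a_3 = 0, a_4 = 10/3, a_5 = 0


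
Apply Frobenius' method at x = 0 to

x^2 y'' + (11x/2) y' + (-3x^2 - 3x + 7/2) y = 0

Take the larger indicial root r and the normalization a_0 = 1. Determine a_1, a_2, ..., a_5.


Write in Frobenius form y'' + (p(x)/x) y' + (q(x)/x^2) y = 0:
  p(x) = 11/2,  q(x) = -3x^2 - 3x + 7/2.
Indicial equation: r(r-1) + (11/2) r + (7/2) = 0 -> roots r_1 = -1, r_2 = -7/2.
Take r = r_1 = -1. Let y(x) = x^r sum_{n>=0} a_n x^n with a_0 = 1.
Substitute y = x^r sum a_n x^n and match x^{r+n}. The recurrence is
  D(n) a_n - 3 a_{n-1} - 3 a_{n-2} = 0,  where D(n) = (r+n)(r+n-1) + (11/2)(r+n) + (7/2).
  a_n = [3 a_{n-1} + 3 a_{n-2}] / D(n).
Since the indicial polynomial factors as (r - r_1)(r - r_2), D(n) = (r_1 + n - r_1)(r_1 + n - r_2) = n(n + 5/2).
Evaluating step by step (a_0 = 1):
  n = 1: D(1) = 1(1 + 5/2) = 7/2; numerator = 3(1) = 3; a_1 = (3)/(7/2) = 6/7
  n = 2: D(2) = 2(2 + 5/2) = 9; numerator = 3(6/7) + 3(1) = 39/7; a_2 = (39/7)/(9) = 13/21
  n = 3: D(3) = 3(3 + 5/2) = 33/2; numerator = 3(13/21) + 3(6/7) = 31/7; a_3 = (31/7)/(33/2) = 62/231
  n = 4: D(4) = 4(4 + 5/2) = 26; numerator = 3(62/231) + 3(13/21) = 205/77; a_4 = (205/77)/(26) = 205/2002
  n = 5: D(5) = 5(5 + 5/2) = 75/2; numerator = 3(205/2002) + 3(62/231) = 2227/2002; a_5 = (2227/2002)/(75/2) = 2227/75075

r = -1; a_0 = 1; a_1 = 6/7; a_2 = 13/21; a_3 = 62/231; a_4 = 205/2002; a_5 = 2227/75075


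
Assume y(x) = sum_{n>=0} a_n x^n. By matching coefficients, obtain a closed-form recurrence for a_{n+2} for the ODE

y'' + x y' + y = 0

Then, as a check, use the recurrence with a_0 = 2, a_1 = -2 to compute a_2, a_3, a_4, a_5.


Substitute y = sum_n a_n x^n.
y''(x) has coefficient (n+2)(n+1) a_{n+2} at x^n;
x y'(x) has coefficient n a_n at x^n (shift);
y(x) has coefficient 1 a_n at x^n.
Matching x^n: (n+2)(n+1) a_{n+2} + (n + 1) a_n = 0.
Thus a_{n+2} = (-n - 1) / ((n+1)(n+2)) * a_n.

Check with a_0 = 2, a_1 = -2 (apply the recurrence for n = 0, 1, 2, 3): a_0 = 2, a_1 = -2, a_2 = -1, a_3 = 2/3, a_4 = 1/4, a_5 = -2/15.

a_(n+2) = (-n - 1) / ((n+1)(n+2)) * a_n; check: a_0 = 2, a_1 = -2, a_2 = -1, a_3 = 2/3, a_4 = 1/4, a_5 = -2/15


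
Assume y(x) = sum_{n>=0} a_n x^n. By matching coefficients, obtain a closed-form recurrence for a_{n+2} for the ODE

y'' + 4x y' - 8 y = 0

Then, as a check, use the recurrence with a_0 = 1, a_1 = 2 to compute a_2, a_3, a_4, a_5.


Substitute y = sum_n a_n x^n.
y''(x) has coefficient (n+2)(n+1) a_{n+2} at x^n;
4 x y'(x) has coefficient 4 n a_n at x^n (shift);
-8 y(x) has coefficient -8 a_n at x^n.
Matching x^n: (n+2)(n+1) a_{n+2} + (4n - 8) a_n = 0.
Thus a_{n+2} = (-4n + 8) / ((n+1)(n+2)) * a_n.

Check with a_0 = 1, a_1 = 2 (apply the recurrence for n = 0, 1, 2, 3): a_0 = 1, a_1 = 2, a_2 = 4, a_3 = 4/3, a_4 = 0, a_5 = -4/15.

a_(n+2) = (-4n + 8) / ((n+1)(n+2)) * a_n; check: a_0 = 1, a_1 = 2, a_2 = 4, a_3 = 4/3, a_4 = 0, a_5 = -4/15


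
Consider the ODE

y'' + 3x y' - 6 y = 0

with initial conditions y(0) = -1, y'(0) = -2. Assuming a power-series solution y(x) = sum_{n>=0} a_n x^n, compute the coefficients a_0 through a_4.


Ansatz: y(x) = sum_{n>=0} a_n x^n, so y'(x) = sum_{n>=1} n a_n x^(n-1) and y''(x) = sum_{n>=2} n(n-1) a_n x^(n-2).
Substitute into P(x) y'' + Q(x) y' + R(x) y = 0 with P(x) = 1, Q(x) = 3x, R(x) = -6, and match powers of x.
Initial conditions: a_0 = -1, a_1 = -2.
Setting the coefficient of each power of x to zero and solving order by order (substituting the coefficients already found):
  x^0: 2 a_2 - 6 a_0 = 0  ->  2 a_2 = 6 a_0 = -6  ->  a_2 = -3
  x^1: 6 a_3 - 3 a_1 = 0  ->  6 a_3 = 3 a_1 = -6  ->  a_3 = -1
  x^2: 12 a_4 = 0  ->  a_4 = 0
Truncated series: y(x) = -1 - 2 x - 3 x^2 - x^3 + O(x^5).

a_0 = -1; a_1 = -2; a_2 = -3; a_3 = -1; a_4 = 0


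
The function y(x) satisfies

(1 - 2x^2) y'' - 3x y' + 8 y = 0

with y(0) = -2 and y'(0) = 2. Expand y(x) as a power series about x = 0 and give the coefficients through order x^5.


Ansatz: y(x) = sum_{n>=0} a_n x^n, so y'(x) = sum_{n>=1} n a_n x^(n-1) and y''(x) = sum_{n>=2} n(n-1) a_n x^(n-2).
Substitute into P(x) y'' + Q(x) y' + R(x) y = 0 with P(x) = 1 - 2x^2, Q(x) = -3x, R(x) = 8, and match powers of x.
Initial conditions: a_0 = -2, a_1 = 2.
Setting the coefficient of each power of x to zero and solving order by order (substituting the coefficients already found):
  x^0: 2 a_2 + 8 a_0 = 0  ->  2 a_2 = -8 a_0 = 16  ->  a_2 = 8
  x^1: 6 a_3 + 5 a_1 = 0  ->  6 a_3 = -5 a_1 = -10  ->  a_3 = -5/3
  x^2: 12 a_4 - 2 a_2 = 0  ->  12 a_4 = 2 a_2 = 16  ->  a_4 = 4/3
  x^3: 20 a_5 - 13 a_3 = 0  ->  20 a_5 = 13 a_3 = -65/3  ->  a_5 = -13/12
Truncated series: y(x) = -2 + 2 x + 8 x^2 - (5/3) x^3 + (4/3) x^4 - (13/12) x^5 + O(x^6).

a_0 = -2; a_1 = 2; a_2 = 8; a_3 = -5/3; a_4 = 4/3; a_5 = -13/12


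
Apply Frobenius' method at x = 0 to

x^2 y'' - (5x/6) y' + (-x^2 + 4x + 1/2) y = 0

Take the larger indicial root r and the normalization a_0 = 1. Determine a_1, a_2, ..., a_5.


Write in Frobenius form y'' + (p(x)/x) y' + (q(x)/x^2) y = 0:
  p(x) = -5/6,  q(x) = -x^2 + 4x + 1/2.
Indicial equation: r(r-1) + (-5/6) r + (1/2) = 0 -> roots r_1 = 3/2, r_2 = 1/3.
Take r = r_1 = 3/2. Let y(x) = x^r sum_{n>=0} a_n x^n with a_0 = 1.
Substitute y = x^r sum a_n x^n and match x^{r+n}. The recurrence is
  D(n) a_n + 4 a_{n-1} - 1 a_{n-2} = 0,  where D(n) = (r+n)(r+n-1) + (-5/6)(r+n) + (1/2).
  a_n = [-4 a_{n-1} + 1 a_{n-2}] / D(n).
Since the indicial polynomial factors as (r - r_1)(r - r_2), D(n) = (r_1 + n - r_1)(r_1 + n - r_2) = n(n + 7/6).
Evaluating step by step (a_0 = 1):
  n = 1: D(1) = 1(1 + 7/6) = 13/6; numerator = -4(1) = -4; a_1 = (-4)/(13/6) = -24/13
  n = 2: D(2) = 2(2 + 7/6) = 19/3; numerator = -4(-24/13) + 1(1) = 109/13; a_2 = (109/13)/(19/3) = 327/247
  n = 3: D(3) = 3(3 + 7/6) = 25/2; numerator = -4(327/247) + 1(-24/13) = -1764/247; a_3 = (-1764/247)/(25/2) = -3528/6175
  n = 4: D(4) = 4(4 + 7/6) = 62/3; numerator = -4(-3528/6175) + 1(327/247) = 1173/325; a_4 = (1173/325)/(62/3) = 3519/20150
  n = 5: D(5) = 5(5 + 7/6) = 185/6; numerator = -4(3519/20150) + 1(-3528/6175) = -48618/38285; a_5 = (-48618/38285)/(185/6) = -7884/191425

r = 3/2; a_0 = 1; a_1 = -24/13; a_2 = 327/247; a_3 = -3528/6175; a_4 = 3519/20150; a_5 = -7884/191425


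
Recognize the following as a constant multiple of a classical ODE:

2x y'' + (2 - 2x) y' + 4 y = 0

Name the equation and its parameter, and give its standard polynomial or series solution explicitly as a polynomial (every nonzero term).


All three coefficients share the factor 2; dividing through by 2 gives  x y'' + (1 - x) y' + 2 y = 0.
This matches the Laguerre equation x y'' + (1 - x) y' + n y = 0 with n = 2; the polynomial solution is L_2(x).
With y = sum_k a_k x^k, matching x^k gives (k+1)k a_{k+1} + (k+1) a_{k+1} - k a_k + n a_k = 0, i.e. (k+1)^2 a_{k+1} = (k - n) a_k = (k - 2) a_k. The right side vanishes at k = 2, so the series terminates at degree 2.
Standard normalization L_n(0) = 1 gives a_0 = 1. Work upward with a_{k+1} = (k - 2) a_k / (k+1)^2:
  a_1 = (0 - 2)(1) / 1^2 = -2/1 = -2
  a_2 = (1 - 2)(-2) / 2^2 = 2/4 = 1/2
Hence L_2(x) = x^2/2 - 2 x + 1.

L_2(x); series = x^2/2 - 2 x + 1


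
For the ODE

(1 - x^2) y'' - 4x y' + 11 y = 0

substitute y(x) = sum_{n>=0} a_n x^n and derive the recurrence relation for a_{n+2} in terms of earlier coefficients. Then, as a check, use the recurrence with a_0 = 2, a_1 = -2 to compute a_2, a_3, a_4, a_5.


Substitute y = sum_n a_n x^n.
(1 - 1 x^2) y'' contributes (n+2)(n+1) a_{n+2} - n(n-1) a_n at x^n.
-4 x y'(x) contributes -4 n a_n at x^n.
11 y(x) contributes 11 a_n at x^n.
Matching x^n: (n+2)(n+1) a_{n+2} + (-n(n-1) - 4 n + 11) a_n = 0.
Thus a_{n+2} = (n(n-1) + 4 n - 11) / ((n+1)(n+2)) * a_n.

Check with a_0 = 2, a_1 = -2 (apply the recurrence for n = 0, 1, 2, 3): a_0 = 2, a_1 = -2, a_2 = -11, a_3 = 7/3, a_4 = 11/12, a_5 = 49/60.

a_(n+2) = (n(n-1) + 4 n - 11) / ((n+1)(n+2)) * a_n; check: a_0 = 2, a_1 = -2, a_2 = -11, a_3 = 7/3, a_4 = 11/12, a_5 = 49/60


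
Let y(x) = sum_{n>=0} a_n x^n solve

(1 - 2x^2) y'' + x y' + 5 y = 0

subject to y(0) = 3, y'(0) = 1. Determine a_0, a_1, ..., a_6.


Ansatz: y(x) = sum_{n>=0} a_n x^n, so y'(x) = sum_{n>=1} n a_n x^(n-1) and y''(x) = sum_{n>=2} n(n-1) a_n x^(n-2).
Substitute into P(x) y'' + Q(x) y' + R(x) y = 0 with P(x) = 1 - 2x^2, Q(x) = x, R(x) = 5, and match powers of x.
Initial conditions: a_0 = 3, a_1 = 1.
Setting the coefficient of each power of x to zero and solving order by order (substituting the coefficients already found):
  x^0: 2 a_2 + 5 a_0 = 0  ->  2 a_2 = -5 a_0 = -15  ->  a_2 = -15/2
  x^1: 6 a_3 + 6 a_1 = 0  ->  6 a_3 = -6 a_1 = -6  ->  a_3 = -1
  x^2: 12 a_4 + 3 a_2 = 0  ->  12 a_4 = -3 a_2 = 45/2  ->  a_4 = 15/8
  x^3: 20 a_5 - 4 a_3 = 0  ->  20 a_5 = 4 a_3 = -4  ->  a_5 = -1/5
  x^4: 30 a_6 - 15 a_4 = 0  ->  30 a_6 = 15 a_4 = 225/8  ->  a_6 = 15/16
Truncated series: y(x) = 3 + x - (15/2) x^2 - x^3 + (15/8) x^4 - (1/5) x^5 + (15/16) x^6 + O(x^7).

a_0 = 3; a_1 = 1; a_2 = -15/2; a_3 = -1; a_4 = 15/8; a_5 = -1/5; a_6 = 15/16


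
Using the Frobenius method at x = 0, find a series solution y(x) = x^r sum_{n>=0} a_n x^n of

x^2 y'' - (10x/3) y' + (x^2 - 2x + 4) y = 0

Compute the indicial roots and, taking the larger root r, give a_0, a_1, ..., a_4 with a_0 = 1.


Write in Frobenius form y'' + (p(x)/x) y' + (q(x)/x^2) y = 0:
  p(x) = -10/3,  q(x) = x^2 - 2x + 4.
Indicial equation: r(r-1) + (-10/3) r + (4) = 0 -> roots r_1 = 3, r_2 = 4/3.
Take r = r_1 = 3. Let y(x) = x^r sum_{n>=0} a_n x^n with a_0 = 1.
Substitute y = x^r sum a_n x^n and match x^{r+n}. The recurrence is
  D(n) a_n - 2 a_{n-1} + 1 a_{n-2} = 0,  where D(n) = (r+n)(r+n-1) + (-10/3)(r+n) + (4).
  a_n = [2 a_{n-1} - 1 a_{n-2}] / D(n).
Since the indicial polynomial factors as (r - r_1)(r - r_2), D(n) = (r_1 + n - r_1)(r_1 + n - r_2) = n(n + 5/3).
Evaluating step by step (a_0 = 1):
  n = 1: D(1) = 1(1 + 5/3) = 8/3; numerator = 2(1) = 2; a_1 = (2)/(8/3) = 3/4
  n = 2: D(2) = 2(2 + 5/3) = 22/3; numerator = 2(3/4) - 1(1) = 1/2; a_2 = (1/2)/(22/3) = 3/44
  n = 3: D(3) = 3(3 + 5/3) = 14; numerator = 2(3/44) - 1(3/4) = -27/44; a_3 = (-27/44)/(14) = -27/616
  n = 4: D(4) = 4(4 + 5/3) = 68/3; numerator = 2(-27/616) - 1(3/44) = -12/77; a_4 = (-12/77)/(68/3) = -9/1309

r = 3; a_0 = 1; a_1 = 3/4; a_2 = 3/44; a_3 = -27/616; a_4 = -9/1309


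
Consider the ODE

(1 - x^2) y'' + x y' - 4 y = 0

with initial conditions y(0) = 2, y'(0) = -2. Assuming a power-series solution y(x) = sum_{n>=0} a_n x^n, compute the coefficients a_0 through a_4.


Ansatz: y(x) = sum_{n>=0} a_n x^n, so y'(x) = sum_{n>=1} n a_n x^(n-1) and y''(x) = sum_{n>=2} n(n-1) a_n x^(n-2).
Substitute into P(x) y'' + Q(x) y' + R(x) y = 0 with P(x) = 1 - x^2, Q(x) = x, R(x) = -4, and match powers of x.
Initial conditions: a_0 = 2, a_1 = -2.
Setting the coefficient of each power of x to zero and solving order by order (substituting the coefficients already found):
  x^0: 2 a_2 - 4 a_0 = 0  ->  2 a_2 = 4 a_0 = 8  ->  a_2 = 4
  x^1: 6 a_3 - 3 a_1 = 0  ->  6 a_3 = 3 a_1 = -6  ->  a_3 = -1
  x^2: 12 a_4 - 4 a_2 = 0  ->  12 a_4 = 4 a_2 = 16  ->  a_4 = 4/3
Truncated series: y(x) = 2 - 2 x + 4 x^2 - x^3 + (4/3) x^4 + O(x^5).

a_0 = 2; a_1 = -2; a_2 = 4; a_3 = -1; a_4 = 4/3


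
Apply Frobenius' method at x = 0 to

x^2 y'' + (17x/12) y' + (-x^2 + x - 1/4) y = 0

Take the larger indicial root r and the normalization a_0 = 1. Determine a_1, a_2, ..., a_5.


Write in Frobenius form y'' + (p(x)/x) y' + (q(x)/x^2) y = 0:
  p(x) = 17/12,  q(x) = -x^2 + x - 1/4.
Indicial equation: r(r-1) + (17/12) r + (-1/4) = 0 -> roots r_1 = 1/3, r_2 = -3/4.
Take r = r_1 = 1/3. Let y(x) = x^r sum_{n>=0} a_n x^n with a_0 = 1.
Substitute y = x^r sum a_n x^n and match x^{r+n}. The recurrence is
  D(n) a_n + 1 a_{n-1} - 1 a_{n-2} = 0,  where D(n) = (r+n)(r+n-1) + (17/12)(r+n) + (-1/4).
  a_n = [-1 a_{n-1} + 1 a_{n-2}] / D(n).
Since the indicial polynomial factors as (r - r_1)(r - r_2), D(n) = (r_1 + n - r_1)(r_1 + n - r_2) = n(n + 13/12).
Evaluating step by step (a_0 = 1):
  n = 1: D(1) = 1(1 + 13/12) = 25/12; numerator = -1(1) = -1; a_1 = (-1)/(25/12) = -12/25
  n = 2: D(2) = 2(2 + 13/12) = 37/6; numerator = -1(-12/25) + 1(1) = 37/25; a_2 = (37/25)/(37/6) = 6/25
  n = 3: D(3) = 3(3 + 13/12) = 49/4; numerator = -1(6/25) + 1(-12/25) = -18/25; a_3 = (-18/25)/(49/4) = -72/1225
  n = 4: D(4) = 4(4 + 13/12) = 61/3; numerator = -1(-72/1225) + 1(6/25) = 366/1225; a_4 = (366/1225)/(61/3) = 18/1225
  n = 5: D(5) = 5(5 + 13/12) = 365/12; numerator = -1(18/1225) + 1(-72/1225) = -18/245; a_5 = (-18/245)/(365/12) = -216/89425

r = 1/3; a_0 = 1; a_1 = -12/25; a_2 = 6/25; a_3 = -72/1225; a_4 = 18/1225; a_5 = -216/89425


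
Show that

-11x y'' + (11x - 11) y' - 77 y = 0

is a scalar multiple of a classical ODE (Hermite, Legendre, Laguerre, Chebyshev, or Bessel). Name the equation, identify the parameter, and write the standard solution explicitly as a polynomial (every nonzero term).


All three coefficients share the factor -11; dividing through by -11 gives  x y'' + (1 - x) y' + 7 y = 0.
This matches the Laguerre equation x y'' + (1 - x) y' + n y = 0 with n = 7; the polynomial solution is L_7(x).
With y = sum_k a_k x^k, matching x^k gives (k+1)k a_{k+1} + (k+1) a_{k+1} - k a_k + n a_k = 0, i.e. (k+1)^2 a_{k+1} = (k - n) a_k = (k - 7) a_k. The right side vanishes at k = 7, so the series terminates at degree 7.
Standard normalization L_n(0) = 1 gives a_0 = 1. Work upward with a_{k+1} = (k - 7) a_k / (k+1)^2:
  a_1 = (0 - 7)(1) / 1^2 = -7/1 = -7
  a_2 = (1 - 7)(-7) / 2^2 = 42/4 = 21/2
  a_3 = (2 - 7)(21/2) / 3^2 = (-105/2)/9 = -35/6
  a_4 = (3 - 7)(-35/6) / 4^2 = (70/3)/16 = 35/24
  a_5 = (4 - 7)(35/24) / 5^2 = (-35/8)/25 = -7/40
  a_6 = (5 - 7)(-7/40) / 6^2 = (7/20)/36 = 7/720
  a_7 = (6 - 7)(7/720) / 7^2 = (-7/720)/49 = -1/5040
Hence L_7(x) = -x^7/5040 + 7 x^6/720 - 7 x^5/40 + 35 x^4/24 - 35 x^3/6 + 21 x^2/2 - 7 x + 1.

L_7(x); series = -x^7/5040 + 7 x^6/720 - 7 x^5/40 + 35 x^4/24 - 35 x^3/6 + 21 x^2/2 - 7 x + 1


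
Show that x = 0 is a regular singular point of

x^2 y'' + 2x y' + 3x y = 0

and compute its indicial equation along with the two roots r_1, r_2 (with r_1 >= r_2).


Divide by x^2 to reach normal form y'' + P_1(x) y' + P_2(x) y = 0 with P_1(x) = 2/x and P_2(x) = 3/x.
x = 0 is a singular point because the y'-coefficient 2/x has a pole at x = 0 and the y-coefficient 3/x has a pole at x = 0.
It is a regular singular point because x P_1(x) = p(x) = 2 and x^2 P_2(x) = q(x) = 3x are polynomials, hence analytic at x = 0.
p(0) = 2,  q(0) = 0.
Indicial equation: r(r-1) + p(0) r + q(0) = 0, i.e. r^2 + (p(0) - 1) r + q(0) = 0, i.e. r^2 + 1 r = 0.
Discriminant: (1)^2 - 4(0) = 1, so r = (-1 ± 1)/2.
Solving: r_1 = 0, r_2 = -1.

indicial: r^2 + 1 r = 0; roots r_1 = 0, r_2 = -1


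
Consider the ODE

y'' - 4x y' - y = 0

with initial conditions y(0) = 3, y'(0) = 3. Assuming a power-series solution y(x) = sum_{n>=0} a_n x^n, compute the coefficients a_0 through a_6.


Ansatz: y(x) = sum_{n>=0} a_n x^n, so y'(x) = sum_{n>=1} n a_n x^(n-1) and y''(x) = sum_{n>=2} n(n-1) a_n x^(n-2).
Substitute into P(x) y'' + Q(x) y' + R(x) y = 0 with P(x) = 1, Q(x) = -4x, R(x) = -1, and match powers of x.
Initial conditions: a_0 = 3, a_1 = 3.
Setting the coefficient of each power of x to zero and solving order by order (substituting the coefficients already found):
  x^0: 2 a_2 - a_0 = 0  ->  2 a_2 = a_0 = 3  ->  a_2 = 3/2
  x^1: 6 a_3 - 5 a_1 = 0  ->  6 a_3 = 5 a_1 = 15  ->  a_3 = 5/2
  x^2: 12 a_4 - 9 a_2 = 0  ->  12 a_4 = 9 a_2 = 27/2  ->  a_4 = 9/8
  x^3: 20 a_5 - 13 a_3 = 0  ->  20 a_5 = 13 a_3 = 65/2  ->  a_5 = 13/8
  x^4: 30 a_6 - 17 a_4 = 0  ->  30 a_6 = 17 a_4 = 153/8  ->  a_6 = 51/80
Truncated series: y(x) = 3 + 3 x + (3/2) x^2 + (5/2) x^3 + (9/8) x^4 + (13/8) x^5 + (51/80) x^6 + O(x^7).

a_0 = 3; a_1 = 3; a_2 = 3/2; a_3 = 5/2; a_4 = 9/8; a_5 = 13/8; a_6 = 51/80


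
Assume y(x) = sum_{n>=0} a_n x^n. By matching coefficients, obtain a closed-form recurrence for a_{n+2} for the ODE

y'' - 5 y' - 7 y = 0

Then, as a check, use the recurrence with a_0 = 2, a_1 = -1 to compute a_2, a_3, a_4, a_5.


Substitute y = sum_n a_n x^n.
y''(x) has coefficient (n+2)(n+1) a_{n+2} at x^n;
-5 y'(x) has coefficient -5 (n+1) a_{n+1} at x^n;
-7 y(x) has coefficient -7 a_n at x^n.
Matching x^n: (n+2)(n+1) a_{n+2} - 5 (n+1) a_{n+1} - 7 a_n = 0.
Thus a_{n+2} = [5 (n+1) a_{n+1} + 7 a_n] / ((n+1)(n+2)).

Check with a_0 = 2, a_1 = -1 (apply the recurrence for n = 0, 1, 2, 3): a_0 = 2, a_1 = -1, a_2 = 9/2, a_3 = 19/3, a_4 = 253/24, a_5 = 1531/120.

a_(n+2) = [5 (n+1) a_(n+1) + 7 a_n] / ((n+1)(n+2)); check: a_0 = 2, a_1 = -1, a_2 = 9/2, a_3 = 19/3, a_4 = 253/24, a_5 = 1531/120


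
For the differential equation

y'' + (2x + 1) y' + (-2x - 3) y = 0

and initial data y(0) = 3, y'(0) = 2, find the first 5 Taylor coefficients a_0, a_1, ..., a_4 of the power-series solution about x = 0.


Ansatz: y(x) = sum_{n>=0} a_n x^n, so y'(x) = sum_{n>=1} n a_n x^(n-1) and y''(x) = sum_{n>=2} n(n-1) a_n x^(n-2).
Substitute into P(x) y'' + Q(x) y' + R(x) y = 0 with P(x) = 1, Q(x) = 2x + 1, R(x) = -2x - 3, and match powers of x.
Initial conditions: a_0 = 3, a_1 = 2.
Setting the coefficient of each power of x to zero and solving order by order (substituting the coefficients already found):
  x^0: 2 a_2 + a_1 - 3 a_0 = 0  ->  2 a_2 = -a_1 + 3 a_0 = 7  ->  a_2 = 7/2
  x^1: 6 a_3 + 2 a_2 - a_1 - 2 a_0 = 0  ->  6 a_3 = -2 a_2 + a_1 + 2 a_0 = 1  ->  a_3 = 1/6
  x^2: 12 a_4 + 3 a_3 + a_2 - 2 a_1 = 0  ->  12 a_4 = -3 a_3 - a_2 + 2 a_1 = 0  ->  a_4 = 0
Truncated series: y(x) = 3 + 2 x + (7/2) x^2 + (1/6) x^3 + O(x^5).

a_0 = 3; a_1 = 2; a_2 = 7/2; a_3 = 1/6; a_4 = 0


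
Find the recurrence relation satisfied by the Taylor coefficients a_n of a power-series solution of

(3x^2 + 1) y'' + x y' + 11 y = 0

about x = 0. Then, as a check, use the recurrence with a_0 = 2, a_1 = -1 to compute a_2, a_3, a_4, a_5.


Substitute y = sum_n a_n x^n.
(1 + 3 x^2) y'' contributes (n+2)(n+1) a_{n+2} + 3 n(n-1) a_n at x^n.
x y'(x) contributes n a_n at x^n.
11 y(x) contributes 11 a_n at x^n.
Matching x^n: (n+2)(n+1) a_{n+2} + (3 n(n-1) + n + 11) a_n = 0.
Thus a_{n+2} = (-3 n(n-1) - n - 11) / ((n+1)(n+2)) * a_n.

Check with a_0 = 2, a_1 = -1 (apply the recurrence for n = 0, 1, 2, 3): a_0 = 2, a_1 = -1, a_2 = -11, a_3 = 2, a_4 = 209/12, a_5 = -16/5.

a_(n+2) = (-3 n(n-1) - n - 11) / ((n+1)(n+2)) * a_n; check: a_0 = 2, a_1 = -1, a_2 = -11, a_3 = 2, a_4 = 209/12, a_5 = -16/5


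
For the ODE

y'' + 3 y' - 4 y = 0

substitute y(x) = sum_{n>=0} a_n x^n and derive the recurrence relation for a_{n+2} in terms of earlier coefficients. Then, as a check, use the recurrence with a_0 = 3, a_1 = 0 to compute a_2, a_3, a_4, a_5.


Substitute y = sum_n a_n x^n.
y''(x) has coefficient (n+2)(n+1) a_{n+2} at x^n;
3 y'(x) has coefficient 3 (n+1) a_{n+1} at x^n;
-4 y(x) has coefficient -4 a_n at x^n.
Matching x^n: (n+2)(n+1) a_{n+2} + 3 (n+1) a_{n+1} - 4 a_n = 0.
Thus a_{n+2} = [-3 (n+1) a_{n+1} + 4 a_n] / ((n+1)(n+2)).

Check with a_0 = 3, a_1 = 0 (apply the recurrence for n = 0, 1, 2, 3): a_0 = 3, a_1 = 0, a_2 = 6, a_3 = -6, a_4 = 13/2, a_5 = -51/10.

a_(n+2) = [-3 (n+1) a_(n+1) + 4 a_n] / ((n+1)(n+2)); check: a_0 = 3, a_1 = 0, a_2 = 6, a_3 = -6, a_4 = 13/2, a_5 = -51/10


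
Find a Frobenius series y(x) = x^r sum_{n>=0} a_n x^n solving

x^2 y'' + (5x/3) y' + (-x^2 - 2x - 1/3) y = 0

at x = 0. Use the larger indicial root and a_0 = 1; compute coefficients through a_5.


Write in Frobenius form y'' + (p(x)/x) y' + (q(x)/x^2) y = 0:
  p(x) = 5/3,  q(x) = -x^2 - 2x - 1/3.
Indicial equation: r(r-1) + (5/3) r + (-1/3) = 0 -> roots r_1 = 1/3, r_2 = -1.
Take r = r_1 = 1/3. Let y(x) = x^r sum_{n>=0} a_n x^n with a_0 = 1.
Substitute y = x^r sum a_n x^n and match x^{r+n}. The recurrence is
  D(n) a_n - 2 a_{n-1} - 1 a_{n-2} = 0,  where D(n) = (r+n)(r+n-1) + (5/3)(r+n) + (-1/3).
  a_n = [2 a_{n-1} + 1 a_{n-2}] / D(n).
Since the indicial polynomial factors as (r - r_1)(r - r_2), D(n) = (r_1 + n - r_1)(r_1 + n - r_2) = n(n + 4/3).
Evaluating step by step (a_0 = 1):
  n = 1: D(1) = 1(1 + 4/3) = 7/3; numerator = 2(1) = 2; a_1 = (2)/(7/3) = 6/7
  n = 2: D(2) = 2(2 + 4/3) = 20/3; numerator = 2(6/7) + 1(1) = 19/7; a_2 = (19/7)/(20/3) = 57/140
  n = 3: D(3) = 3(3 + 4/3) = 13; numerator = 2(57/140) + 1(6/7) = 117/70; a_3 = (117/70)/(13) = 9/70
  n = 4: D(4) = 4(4 + 4/3) = 64/3; numerator = 2(9/70) + 1(57/140) = 93/140; a_4 = (93/140)/(64/3) = 279/8960
  n = 5: D(5) = 5(5 + 4/3) = 95/3; numerator = 2(279/8960) + 1(9/70) = 171/896; a_5 = (171/896)/(95/3) = 27/4480

r = 1/3; a_0 = 1; a_1 = 6/7; a_2 = 57/140; a_3 = 9/70; a_4 = 279/8960; a_5 = 27/4480


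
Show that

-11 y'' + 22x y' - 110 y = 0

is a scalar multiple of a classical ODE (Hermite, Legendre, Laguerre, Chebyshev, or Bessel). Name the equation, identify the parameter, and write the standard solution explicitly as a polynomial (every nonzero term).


All three coefficients share the factor -11; dividing through by -11 gives  y'' - 2x y' + 10 y = 0.
This matches the Hermite equation y'' - 2x y' + 2n y = 0 with 2n = 10, so n = 5; the polynomial solution is H_5(x).
With y = sum_k a_k x^k, matching x^k gives (k+2)(k+1) a_{k+2} = 2(k - n) a_k = 2(k - 5) a_k. The right side vanishes at k = 5, so the series with the parity of 5 terminates at degree 5.
Standard normalization: leading coefficient of H_n is 2^n, so a_5 = 2^5 = 32. Work downward with a_k = (k+1)(k+2) a_{k+2} / (2(k - n)):
  a_3 = (4)(5)(32) / (2(3 - 5)) = 640/(-4) = -160
  a_1 = (2)(3)(-160) / (2(1 - 5)) = -960/(-8) = 120
Hence H_5(x) = 32 x^5 - 160 x^3 + 120 x.

H_5(x); series = 32 x^5 - 160 x^3 + 120 x


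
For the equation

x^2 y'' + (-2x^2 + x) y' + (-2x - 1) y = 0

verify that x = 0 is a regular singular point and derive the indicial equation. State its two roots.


Divide by x^2 to reach normal form y'' + P_1(x) y' + P_2(x) y = 0 with P_1(x) = -2 + 1/x and P_2(x) = -2/x - 1/x^2.
x = 0 is a singular point because the y'-coefficient -2 + 1/x has a pole at x = 0 and the y-coefficient -2/x - 1/x^2 has a pole at x = 0.
It is a regular singular point because x P_1(x) = p(x) = 1 - 2x and x^2 P_2(x) = q(x) = -2x - 1 are polynomials, hence analytic at x = 0.
p(0) = 1,  q(0) = -1.
Indicial equation: r(r-1) + p(0) r + q(0) = 0, i.e. r^2 + (p(0) - 1) r + q(0) = 0, i.e. r^2 - 1 = 0.
Discriminant: (0)^2 - 4(-1) = 4, so r = (0 ± 2)/2.
Solving: r_1 = 1, r_2 = -1.

indicial: r^2 - 1 = 0; roots r_1 = 1, r_2 = -1


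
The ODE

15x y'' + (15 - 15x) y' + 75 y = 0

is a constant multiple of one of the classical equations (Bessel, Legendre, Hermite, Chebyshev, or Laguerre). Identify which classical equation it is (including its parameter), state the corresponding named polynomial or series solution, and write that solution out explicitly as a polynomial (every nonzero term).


All three coefficients share the factor 15; dividing through by 15 gives  x y'' + (1 - x) y' + 5 y = 0.
This matches the Laguerre equation x y'' + (1 - x) y' + n y = 0 with n = 5; the polynomial solution is L_5(x).
With y = sum_k a_k x^k, matching x^k gives (k+1)k a_{k+1} + (k+1) a_{k+1} - k a_k + n a_k = 0, i.e. (k+1)^2 a_{k+1} = (k - n) a_k = (k - 5) a_k. The right side vanishes at k = 5, so the series terminates at degree 5.
Standard normalization L_n(0) = 1 gives a_0 = 1. Work upward with a_{k+1} = (k - 5) a_k / (k+1)^2:
  a_1 = (0 - 5)(1) / 1^2 = -5/1 = -5
  a_2 = (1 - 5)(-5) / 2^2 = 20/4 = 5
  a_3 = (2 - 5)(5) / 3^2 = -15/9 = -5/3
  a_4 = (3 - 5)(-5/3) / 4^2 = (10/3)/16 = 5/24
  a_5 = (4 - 5)(5/24) / 5^2 = (-5/24)/25 = -1/120
Hence L_5(x) = -x^5/120 + 5 x^4/24 - 5 x^3/3 + 5 x^2 - 5 x + 1.

L_5(x); series = -x^5/120 + 5 x^4/24 - 5 x^3/3 + 5 x^2 - 5 x + 1


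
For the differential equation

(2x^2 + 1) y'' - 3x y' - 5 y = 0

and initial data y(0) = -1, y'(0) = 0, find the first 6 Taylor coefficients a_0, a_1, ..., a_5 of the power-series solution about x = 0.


Ansatz: y(x) = sum_{n>=0} a_n x^n, so y'(x) = sum_{n>=1} n a_n x^(n-1) and y''(x) = sum_{n>=2} n(n-1) a_n x^(n-2).
Substitute into P(x) y'' + Q(x) y' + R(x) y = 0 with P(x) = 2x^2 + 1, Q(x) = -3x, R(x) = -5, and match powers of x.
Initial conditions: a_0 = -1, a_1 = 0.
Setting the coefficient of each power of x to zero and solving order by order (substituting the coefficients already found):
  x^0: 2 a_2 - 5 a_0 = 0  ->  2 a_2 = 5 a_0 = -5  ->  a_2 = -5/2
  x^1: 6 a_3 - 8 a_1 = 0  ->  6 a_3 = 8 a_1 = 0  ->  a_3 = 0
  x^2: 12 a_4 - 7 a_2 = 0  ->  12 a_4 = 7 a_2 = -35/2  ->  a_4 = -35/24
  x^3: 20 a_5 - 2 a_3 = 0  ->  20 a_5 = 2 a_3 = 0  ->  a_5 = 0
Truncated series: y(x) = -1 - (5/2) x^2 - (35/24) x^4 + O(x^6).

a_0 = -1; a_1 = 0; a_2 = -5/2; a_3 = 0; a_4 = -35/24; a_5 = 0
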